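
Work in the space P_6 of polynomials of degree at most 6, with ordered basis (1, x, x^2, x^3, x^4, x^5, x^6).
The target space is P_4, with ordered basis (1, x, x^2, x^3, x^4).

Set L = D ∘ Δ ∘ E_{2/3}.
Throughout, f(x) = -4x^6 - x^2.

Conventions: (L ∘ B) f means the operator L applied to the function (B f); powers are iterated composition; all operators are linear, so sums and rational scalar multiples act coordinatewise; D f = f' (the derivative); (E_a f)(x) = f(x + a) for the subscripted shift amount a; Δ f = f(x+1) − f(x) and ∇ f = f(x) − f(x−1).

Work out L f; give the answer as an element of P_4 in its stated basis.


g(x) = -120x^4 - 560x^3 - 1040x^2 - (8120/9)x - 8302/27

E_{2/3} f = -4x^6 - 16x^5 - (80/3)x^4 - (640/27)x^3 - (347/27)x^2 - (364/81)x - 580/729
Δ E_{2/3} f = -24x^5 - 140x^4 - (1040/3)x^3 - (4060/9)x^2 - (8302/27)x - 7105/81
D Δ E_{2/3} f = -120x^4 - 560x^3 - 1040x^2 - (8120/9)x - 8302/27


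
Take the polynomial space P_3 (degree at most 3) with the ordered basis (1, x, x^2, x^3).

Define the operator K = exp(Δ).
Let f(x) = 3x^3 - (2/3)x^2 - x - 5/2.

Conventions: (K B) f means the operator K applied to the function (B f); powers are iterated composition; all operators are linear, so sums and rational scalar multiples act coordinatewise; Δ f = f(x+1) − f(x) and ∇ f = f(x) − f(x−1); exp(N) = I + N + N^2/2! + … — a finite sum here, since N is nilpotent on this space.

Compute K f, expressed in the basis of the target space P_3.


order-1 term: 9x^2 + (23/3)x + 4/3
order-2 term: 9x + 25/3
order-3 term: 3
the series for exp(Δ) f terminates at order 3
exp(Δ) f = 3x^3 + (25/3)x^2 + (47/3)x + 61/6

the image equals g(x) = 3x^3 + (25/3)x^2 + (47/3)x + 61/6


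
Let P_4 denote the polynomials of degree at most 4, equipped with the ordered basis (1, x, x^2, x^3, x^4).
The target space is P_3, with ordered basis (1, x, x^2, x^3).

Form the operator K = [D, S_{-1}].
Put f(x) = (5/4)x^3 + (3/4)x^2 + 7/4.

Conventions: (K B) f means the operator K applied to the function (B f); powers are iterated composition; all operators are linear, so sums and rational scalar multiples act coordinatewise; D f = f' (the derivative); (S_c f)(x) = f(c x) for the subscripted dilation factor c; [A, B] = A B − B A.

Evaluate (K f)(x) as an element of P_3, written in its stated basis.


the result is g(x) = -(15/2)x^2 + 3x

S_{-1} f = -(5/4)x^3 + (3/4)x^2 + 7/4
D S_{-1} f = -(15/4)x^2 + (3/2)x
D f = (15/4)x^2 + (3/2)x
S_{-1} D f = (15/4)x^2 - (3/2)x
[D, S_{-1}] f = -(15/2)x^2 + 3x


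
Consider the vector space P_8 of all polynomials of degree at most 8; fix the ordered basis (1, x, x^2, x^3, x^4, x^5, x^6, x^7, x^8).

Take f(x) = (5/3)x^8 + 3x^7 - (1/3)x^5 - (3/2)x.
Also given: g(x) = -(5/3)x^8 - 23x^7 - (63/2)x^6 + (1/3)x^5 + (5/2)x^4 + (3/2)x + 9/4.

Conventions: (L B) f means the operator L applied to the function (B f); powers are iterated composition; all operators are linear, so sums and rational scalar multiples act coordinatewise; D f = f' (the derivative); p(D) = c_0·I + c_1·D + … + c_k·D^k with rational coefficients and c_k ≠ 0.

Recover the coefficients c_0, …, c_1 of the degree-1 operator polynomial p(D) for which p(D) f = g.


D^0 f = (5/3)x^8 + 3x^7 - (1/3)x^5 - (3/2)x
D^1 f = (40/3)x^7 + 21x^6 - (5/3)x^4 - 3/2
matching coefficients of g against c_0 f + c_1 Df + … from the top degree down determines the c_i
solution: c_0 = -1, c_1 = -3/2

p(D) = -I − (3/2)·D, i.e. c_0 = -1, c_1 = -3/2


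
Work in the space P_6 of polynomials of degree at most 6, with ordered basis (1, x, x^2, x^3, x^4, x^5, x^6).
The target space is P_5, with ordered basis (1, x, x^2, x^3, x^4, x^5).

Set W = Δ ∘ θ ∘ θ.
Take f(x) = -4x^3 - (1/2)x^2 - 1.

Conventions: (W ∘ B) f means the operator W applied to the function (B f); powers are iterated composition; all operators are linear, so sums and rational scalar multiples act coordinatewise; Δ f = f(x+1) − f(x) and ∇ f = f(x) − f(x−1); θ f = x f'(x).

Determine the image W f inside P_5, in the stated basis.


the image equals g(x) = -108x^2 - 112x - 38

θ f = -12x^3 - x^2
θ θ f = -36x^3 - 2x^2
Δ (θ ∘ θ) f = -108x^2 - 112x - 38


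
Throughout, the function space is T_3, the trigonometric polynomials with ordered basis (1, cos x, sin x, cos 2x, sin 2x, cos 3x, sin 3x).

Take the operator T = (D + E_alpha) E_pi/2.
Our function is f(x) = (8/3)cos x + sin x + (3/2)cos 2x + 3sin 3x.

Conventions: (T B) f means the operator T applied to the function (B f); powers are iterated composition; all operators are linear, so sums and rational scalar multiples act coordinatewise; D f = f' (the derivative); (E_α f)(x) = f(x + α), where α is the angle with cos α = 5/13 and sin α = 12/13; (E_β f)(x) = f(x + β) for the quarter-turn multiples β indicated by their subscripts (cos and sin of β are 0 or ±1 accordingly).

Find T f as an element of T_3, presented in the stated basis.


the result is g(x) = -(185/39)cos x - (115/39)sin x + (357/338)cos 2x + (687/169)sin 2x + (6105/2197)cos 3x + (17289/2197)sin 3x

E_pi/2 f = cos x - (8/3)sin x - (3/2)cos 2x - 3cos 3x
D E_pi/2 f = -(8/3)cos x - sin x + 3sin 2x + 9sin 3x
E_alpha E_pi/2 f = -(27/13)cos x - (76/39)sin x + (357/338)cos 2x + (180/169)sin 2x + (6105/2197)cos 3x - (2484/2197)sin 3x
(D + E_alpha) E_pi/2 f = -(185/39)cos x - (115/39)sin x + (357/338)cos 2x + (687/169)sin 2x + (6105/2197)cos 3x + (17289/2197)sin 3x


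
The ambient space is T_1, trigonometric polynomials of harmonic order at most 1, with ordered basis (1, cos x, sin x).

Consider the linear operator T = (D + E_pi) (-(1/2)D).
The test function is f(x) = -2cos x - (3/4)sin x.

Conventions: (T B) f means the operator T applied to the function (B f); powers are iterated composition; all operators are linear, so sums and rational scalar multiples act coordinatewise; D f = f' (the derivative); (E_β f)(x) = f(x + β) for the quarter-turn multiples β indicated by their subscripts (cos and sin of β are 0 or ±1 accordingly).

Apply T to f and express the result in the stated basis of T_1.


D f = -(3/4)cos x + 2sin x
(-(1/2)D) f = (3/8)cos x - sin x
D (-(1/2)D) f = -cos x - (3/8)sin x
E_pi (-(1/2)D) f = -(3/8)cos x + sin x
(D + E_pi) (-(1/2)D) f = -(11/8)cos x + (5/8)sin x

the image equals g(x) = -(11/8)cos x + (5/8)sin x


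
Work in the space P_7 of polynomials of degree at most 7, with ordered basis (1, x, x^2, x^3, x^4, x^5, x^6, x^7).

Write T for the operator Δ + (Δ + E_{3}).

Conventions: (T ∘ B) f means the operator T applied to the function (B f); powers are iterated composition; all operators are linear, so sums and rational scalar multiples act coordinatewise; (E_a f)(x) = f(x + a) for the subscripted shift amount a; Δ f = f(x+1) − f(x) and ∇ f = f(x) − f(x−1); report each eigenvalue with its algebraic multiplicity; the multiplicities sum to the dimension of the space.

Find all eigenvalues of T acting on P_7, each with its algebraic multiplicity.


λ = 1 (multiplicity 8)

image of 1: 1
image of x: x + 5
image of x^2: x^2 + 10x + 11
image of x^3: x^3 + 15x^2 + 33x + 29
image of x^4: x^4 + 20x^3 + 66x^2 + 116x + 83
image of x^5: x^5 + 25x^4 + 110x^3 + 290x^2 + 415x + 245
image of x^6: x^6 + 30x^5 + 165x^4 + 580x^3 + 1245x^2 + 1470x + 731
image of x^7: x^7 + 35x^6 + 231x^5 + 1015x^4 + 2905x^3 + 5145x^2 + 5117x + 2189
the matrix is upper triangular; its diagonal is (1, 1, 1, 1, 1, 1, 1, 1)
for a triangular matrix the eigenvalues are the diagonal entries, with algebraic multiplicity their repetition count


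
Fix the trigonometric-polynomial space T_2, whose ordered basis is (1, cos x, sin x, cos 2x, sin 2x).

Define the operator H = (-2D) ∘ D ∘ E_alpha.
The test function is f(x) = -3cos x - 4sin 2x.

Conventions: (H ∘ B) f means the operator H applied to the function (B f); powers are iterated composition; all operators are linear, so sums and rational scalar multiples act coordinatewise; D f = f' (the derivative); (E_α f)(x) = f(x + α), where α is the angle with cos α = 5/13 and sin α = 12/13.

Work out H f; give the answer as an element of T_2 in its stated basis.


the image equals g(x) = -(30/13)cos x + (72/13)sin x - (3840/169)cos 2x + (3808/169)sin 2x

E_alpha f = -(15/13)cos x + (36/13)sin x - (480/169)cos 2x + (476/169)sin 2x
D E_alpha f = (36/13)cos x + (15/13)sin x + (952/169)cos 2x + (960/169)sin 2x
D (D ∘ E_alpha) f = (15/13)cos x - (36/13)sin x + (1920/169)cos 2x - (1904/169)sin 2x
(-2D) (D ∘ E_alpha) f = -(30/13)cos x + (72/13)sin x - (3840/169)cos 2x + (3808/169)sin 2x


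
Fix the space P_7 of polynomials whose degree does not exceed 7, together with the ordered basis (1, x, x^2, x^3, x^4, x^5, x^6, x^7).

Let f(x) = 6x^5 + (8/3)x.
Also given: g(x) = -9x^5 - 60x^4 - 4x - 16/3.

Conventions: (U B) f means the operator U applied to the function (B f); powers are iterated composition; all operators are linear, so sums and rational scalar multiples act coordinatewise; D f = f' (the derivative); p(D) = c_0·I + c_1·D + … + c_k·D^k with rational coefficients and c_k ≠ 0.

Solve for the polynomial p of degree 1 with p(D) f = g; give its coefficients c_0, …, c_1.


p(D) = -(3/2)·I − 2·D, i.e. c_0 = -3/2, c_1 = -2

D^0 f = 6x^5 + (8/3)x
D^1 f = 30x^4 + 8/3
matching coefficients of g against c_0 f + c_1 Df + … from the top degree down determines the c_i
solution: c_0 = -3/2, c_1 = -2


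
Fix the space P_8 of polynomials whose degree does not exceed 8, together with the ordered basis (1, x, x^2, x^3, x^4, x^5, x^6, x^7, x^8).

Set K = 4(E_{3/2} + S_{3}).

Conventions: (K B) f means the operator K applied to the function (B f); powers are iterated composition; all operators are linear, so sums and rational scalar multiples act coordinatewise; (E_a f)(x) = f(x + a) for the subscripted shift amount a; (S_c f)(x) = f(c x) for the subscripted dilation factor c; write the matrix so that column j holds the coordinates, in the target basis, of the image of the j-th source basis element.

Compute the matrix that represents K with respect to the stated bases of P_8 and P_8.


the matrix is [[8, 6, 9, 27/2, 81/4, 243/8, 729/16, 2187/32, 6561/64]; [0, 16, 12, 27, 54, 405/4, 729/4, 5103/16, 2187/4]; [0, 0, 40, 18, 54, 135, 1215/4, 5103/8, 5103/4]; [0, 0, 0, 112, 24, 90, 270, 2835/4, 1701]; [0, 0, 0, 0, 328, 30, 135, 945/2, 2835/2]; [0, 0, 0, 0, 0, 976, 36, 189, 756]; [0, 0, 0, 0, 0, 0, 2920, 42, 252]; [0, 0, 0, 0, 0, 0, 0, 8752, 48]; [0, 0, 0, 0, 0, 0, 0, 0, 26248]] (rows listed top to bottom)

image of 1: 8
image of x: 16x + 6
image of x^2: 40x^2 + 12x + 9
image of x^3: 112x^3 + 18x^2 + 27x + 27/2
image of x^4: 328x^4 + 24x^3 + 54x^2 + 54x + 81/4
image of x^5: 976x^5 + 30x^4 + 90x^3 + 135x^2 + (405/4)x + 243/8
image of x^6: 2920x^6 + 36x^5 + 135x^4 + 270x^3 + (1215/4)x^2 + (729/4)x + 729/16
image of x^7: 8752x^7 + 42x^6 + 189x^5 + (945/2)x^4 + (2835/4)x^3 + (5103/8)x^2 + (5103/16)x + 2187/32
image of x^8: 26248x^8 + 48x^7 + 252x^6 + 756x^5 + (2835/2)x^4 + 1701x^3 + (5103/4)x^2 + (2187/4)x + 6561/64
each image's coordinates form column j of the matrix


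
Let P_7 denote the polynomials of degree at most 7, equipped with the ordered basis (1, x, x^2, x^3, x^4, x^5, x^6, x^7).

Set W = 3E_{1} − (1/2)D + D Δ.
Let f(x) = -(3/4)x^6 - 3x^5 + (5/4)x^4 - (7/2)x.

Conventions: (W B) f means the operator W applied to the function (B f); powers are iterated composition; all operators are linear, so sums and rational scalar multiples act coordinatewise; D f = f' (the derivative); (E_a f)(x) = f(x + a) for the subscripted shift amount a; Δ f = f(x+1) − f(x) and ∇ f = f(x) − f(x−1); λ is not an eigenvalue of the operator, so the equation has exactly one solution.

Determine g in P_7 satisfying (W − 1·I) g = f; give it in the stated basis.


write g with unknown coordinates in the stated basis and equate coefficients in (W − 1·I) g = f
solving from the highest basis element down gives g = -(3/8)x^6 + (21/16)x^5 + (415/64)x^4 - (2735/64)x^3 + (11085/256)x^2 + (60787/512)x - 316851/2048
check: W g = -(9/8)x^6 - (27/16)x^5 + (495/64)x^4 - (2735/64)x^3 + (11085/256)x^2 + (58995/512)x - 316851/2048
so W g − 1·g = -(3/4)x^6 - 3x^5 + (5/4)x^4 - (7/2)x = f ✓

g(x) = -(3/8)x^6 + (21/16)x^5 + (415/64)x^4 - (2735/64)x^3 + (11085/256)x^2 + (60787/512)x - 316851/2048


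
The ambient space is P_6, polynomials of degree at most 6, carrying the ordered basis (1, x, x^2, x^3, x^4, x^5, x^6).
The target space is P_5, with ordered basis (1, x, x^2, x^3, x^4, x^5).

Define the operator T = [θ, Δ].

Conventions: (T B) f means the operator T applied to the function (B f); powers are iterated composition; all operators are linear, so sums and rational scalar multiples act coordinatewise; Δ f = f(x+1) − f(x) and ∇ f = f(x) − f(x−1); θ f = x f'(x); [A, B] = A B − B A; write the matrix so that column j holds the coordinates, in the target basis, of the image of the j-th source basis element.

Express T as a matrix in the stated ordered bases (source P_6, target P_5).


the matrix is [[0, -1, -2, -3, -4, -5, -6]; [0, 0, -2, -6, -12, -20, -30]; [0, 0, 0, -3, -12, -30, -60]; [0, 0, 0, 0, -4, -20, -60]; [0, 0, 0, 0, 0, -5, -30]; [0, 0, 0, 0, 0, 0, -6]] (rows listed top to bottom)

image of 1: 0
image of x: -1
image of x^2: -2x - 2
image of x^3: -3x^2 - 6x - 3
image of x^4: -4x^3 - 12x^2 - 12x - 4
image of x^5: -5x^4 - 20x^3 - 30x^2 - 20x - 5
image of x^6: -6x^5 - 30x^4 - 60x^3 - 60x^2 - 30x - 6
each image's coordinates form column j of the matrix


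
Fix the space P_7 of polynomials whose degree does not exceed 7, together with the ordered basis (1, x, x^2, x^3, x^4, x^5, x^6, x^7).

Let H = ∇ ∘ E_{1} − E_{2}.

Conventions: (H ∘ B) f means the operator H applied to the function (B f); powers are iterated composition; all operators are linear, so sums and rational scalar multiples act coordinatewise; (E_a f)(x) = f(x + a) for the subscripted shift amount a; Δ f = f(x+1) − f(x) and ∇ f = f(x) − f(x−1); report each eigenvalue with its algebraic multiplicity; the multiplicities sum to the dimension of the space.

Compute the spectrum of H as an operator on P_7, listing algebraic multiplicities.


image of 1: -1
image of x: -x - 1
image of x^2: -x^2 - 2x - 3
image of x^3: -x^3 - 3x^2 - 9x - 7
image of x^4: -x^4 - 4x^3 - 18x^2 - 28x - 15
image of x^5: -x^5 - 5x^4 - 30x^3 - 70x^2 - 75x - 31
image of x^6: -x^6 - 6x^5 - 45x^4 - 140x^3 - 225x^2 - 186x - 63
image of x^7: -x^7 - 7x^6 - 63x^5 - 245x^4 - 525x^3 - 651x^2 - 441x - 127
the matrix is upper triangular; its diagonal is (-1, -1, -1, -1, -1, -1, -1, -1)
for a triangular matrix the eigenvalues are the diagonal entries, with algebraic multiplicity their repetition count

λ = -1 (multiplicity 8)


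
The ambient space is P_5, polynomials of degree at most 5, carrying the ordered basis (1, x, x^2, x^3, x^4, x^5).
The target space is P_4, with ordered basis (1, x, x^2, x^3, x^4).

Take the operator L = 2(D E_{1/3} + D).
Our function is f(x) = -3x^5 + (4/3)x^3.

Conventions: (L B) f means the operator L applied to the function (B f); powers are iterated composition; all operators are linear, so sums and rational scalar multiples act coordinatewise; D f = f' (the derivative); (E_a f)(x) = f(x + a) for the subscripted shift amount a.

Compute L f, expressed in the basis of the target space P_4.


E_{1/3} f = -3x^5 - 5x^4 - 2x^3 + (2/9)x^2 + (7/27)x + 1/27
D E_{1/3} f = -15x^4 - 20x^3 - 6x^2 + (4/9)x + 7/27
D f = -15x^4 + 4x^2
(D E_{1/3} + D) f = -30x^4 - 20x^3 - 2x^2 + (4/9)x + 7/27
(2(D E_{1/3} + D)) f = -60x^4 - 40x^3 - 4x^2 + (8/9)x + 14/27

g(x) = -60x^4 - 40x^3 - 4x^2 + (8/9)x + 14/27


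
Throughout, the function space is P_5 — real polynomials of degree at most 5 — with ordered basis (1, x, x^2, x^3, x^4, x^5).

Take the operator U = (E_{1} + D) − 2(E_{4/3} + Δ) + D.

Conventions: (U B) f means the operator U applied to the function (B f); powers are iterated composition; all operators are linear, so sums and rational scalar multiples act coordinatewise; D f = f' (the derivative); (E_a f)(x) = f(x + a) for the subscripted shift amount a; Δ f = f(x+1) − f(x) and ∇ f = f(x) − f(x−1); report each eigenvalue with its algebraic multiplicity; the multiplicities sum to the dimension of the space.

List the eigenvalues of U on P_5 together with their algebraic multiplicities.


λ = -1 (multiplicity 6)

image of 1: -1
image of x: -x - 5/3
image of x^2: -x^2 - (10/3)x - 41/9
image of x^3: -x^3 - 5x^2 - (41/3)x - 155/27
image of x^4: -x^4 - (20/3)x^3 - (82/3)x^2 - (620/27)x - 593/81
image of x^5: -x^5 - (25/3)x^4 - (410/9)x^3 - (1550/27)x^2 - (2965/81)x - 2291/243
the matrix is upper triangular; its diagonal is (-1, -1, -1, -1, -1, -1)
for a triangular matrix the eigenvalues are the diagonal entries, with algebraic multiplicity their repetition count


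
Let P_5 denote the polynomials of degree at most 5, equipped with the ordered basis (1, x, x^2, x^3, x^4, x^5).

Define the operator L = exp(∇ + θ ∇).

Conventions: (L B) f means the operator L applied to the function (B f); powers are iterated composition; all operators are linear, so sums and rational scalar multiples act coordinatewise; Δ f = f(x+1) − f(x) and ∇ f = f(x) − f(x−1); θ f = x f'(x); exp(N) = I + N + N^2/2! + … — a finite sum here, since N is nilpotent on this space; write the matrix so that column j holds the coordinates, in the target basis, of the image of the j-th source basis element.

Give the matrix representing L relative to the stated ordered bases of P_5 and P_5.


image of 1: 1
image of x: x + 1
image of x^2: x^2 + 4x + 1
image of x^3: x^3 + 9x^2 + 12x - 1/2
image of x^4: x^4 + 16x^3 + 54x^2 + 20x - 8
image of x^5: x^5 + 25x^4 + 160x^3 + 225x^2 - 70x - 43/2
each image's coordinates form column j of the matrix

the matrix is [[1, 1, 1, -1/2, -8, -43/2]; [0, 1, 4, 12, 20, -70]; [0, 0, 1, 9, 54, 225]; [0, 0, 0, 1, 16, 160]; [0, 0, 0, 0, 1, 25]; [0, 0, 0, 0, 0, 1]] (rows listed top to bottom)


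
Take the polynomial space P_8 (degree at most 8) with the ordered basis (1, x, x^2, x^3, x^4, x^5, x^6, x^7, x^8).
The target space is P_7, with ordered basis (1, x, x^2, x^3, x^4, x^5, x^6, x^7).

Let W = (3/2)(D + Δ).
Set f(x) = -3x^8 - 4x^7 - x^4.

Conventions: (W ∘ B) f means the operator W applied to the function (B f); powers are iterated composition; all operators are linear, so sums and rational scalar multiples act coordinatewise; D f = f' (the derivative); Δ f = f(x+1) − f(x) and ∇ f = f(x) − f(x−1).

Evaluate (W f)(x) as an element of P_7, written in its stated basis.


g(x) = -72x^7 - 210x^6 - 378x^5 - 525x^4 - 474x^3 - 261x^2 - 84x - 12

D f = -24x^7 - 28x^6 - 4x^3
Δ f = -24x^7 - 112x^6 - 252x^5 - 350x^4 - 312x^3 - 174x^2 - 56x - 8
(D + Δ) f = -48x^7 - 140x^6 - 252x^5 - 350x^4 - 316x^3 - 174x^2 - 56x - 8
((3/2)(D + Δ)) f = -72x^7 - 210x^6 - 378x^5 - 525x^4 - 474x^3 - 261x^2 - 84x - 12


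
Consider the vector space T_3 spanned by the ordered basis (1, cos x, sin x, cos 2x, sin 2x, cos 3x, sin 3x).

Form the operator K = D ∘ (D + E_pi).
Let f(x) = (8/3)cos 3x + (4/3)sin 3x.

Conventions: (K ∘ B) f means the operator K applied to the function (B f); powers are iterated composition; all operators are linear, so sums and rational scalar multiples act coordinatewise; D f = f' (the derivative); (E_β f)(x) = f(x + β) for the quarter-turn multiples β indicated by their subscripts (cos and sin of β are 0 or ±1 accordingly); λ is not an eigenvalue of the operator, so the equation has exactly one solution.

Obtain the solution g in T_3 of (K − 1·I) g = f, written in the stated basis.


the result is g(x) = -(68/327)cos 3x - (64/327)sin 3x

write g with unknown coordinates in the stated basis and equate coefficients in (K − 1·I) g = f
solving from the highest basis element down gives g = -(68/327)cos 3x - (64/327)sin 3x
check: K g = (268/109)cos 3x + (124/109)sin 3x
so K g − 1·g = (8/3)cos 3x + (4/3)sin 3x = f ✓


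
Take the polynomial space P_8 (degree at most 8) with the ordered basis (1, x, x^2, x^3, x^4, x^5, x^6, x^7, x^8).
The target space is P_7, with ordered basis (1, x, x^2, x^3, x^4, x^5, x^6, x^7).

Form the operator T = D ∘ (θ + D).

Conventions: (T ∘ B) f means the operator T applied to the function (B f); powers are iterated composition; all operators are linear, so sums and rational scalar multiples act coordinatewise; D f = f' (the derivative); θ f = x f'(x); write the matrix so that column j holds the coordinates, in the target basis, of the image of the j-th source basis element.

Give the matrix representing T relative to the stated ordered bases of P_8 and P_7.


the matrix is [[0, 1, 2, 0, 0, 0, 0, 0, 0]; [0, 0, 4, 6, 0, 0, 0, 0, 0]; [0, 0, 0, 9, 12, 0, 0, 0, 0]; [0, 0, 0, 0, 16, 20, 0, 0, 0]; [0, 0, 0, 0, 0, 25, 30, 0, 0]; [0, 0, 0, 0, 0, 0, 36, 42, 0]; [0, 0, 0, 0, 0, 0, 0, 49, 56]; [0, 0, 0, 0, 0, 0, 0, 0, 64]] (rows listed top to bottom)

image of 1: 0
image of x: 1
image of x^2: 4x + 2
image of x^3: 9x^2 + 6x
image of x^4: 16x^3 + 12x^2
image of x^5: 25x^4 + 20x^3
image of x^6: 36x^5 + 30x^4
image of x^7: 49x^6 + 42x^5
image of x^8: 64x^7 + 56x^6
each image's coordinates form column j of the matrix


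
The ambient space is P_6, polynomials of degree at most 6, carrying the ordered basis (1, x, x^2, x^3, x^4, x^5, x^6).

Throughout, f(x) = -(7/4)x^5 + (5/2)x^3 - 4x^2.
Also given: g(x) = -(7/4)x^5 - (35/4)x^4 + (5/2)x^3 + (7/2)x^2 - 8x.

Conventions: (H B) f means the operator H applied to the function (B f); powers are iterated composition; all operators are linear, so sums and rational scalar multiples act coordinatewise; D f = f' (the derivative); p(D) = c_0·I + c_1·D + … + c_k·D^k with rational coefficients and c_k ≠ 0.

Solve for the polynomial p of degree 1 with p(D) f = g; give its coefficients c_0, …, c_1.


p(D) = I + D, i.e. c_0 = 1, c_1 = 1

D^0 f = -(7/4)x^5 + (5/2)x^3 - 4x^2
D^1 f = -(35/4)x^4 + (15/2)x^2 - 8x
matching coefficients of g against c_0 f + c_1 Df + … from the top degree down determines the c_i
solution: c_0 = 1, c_1 = 1


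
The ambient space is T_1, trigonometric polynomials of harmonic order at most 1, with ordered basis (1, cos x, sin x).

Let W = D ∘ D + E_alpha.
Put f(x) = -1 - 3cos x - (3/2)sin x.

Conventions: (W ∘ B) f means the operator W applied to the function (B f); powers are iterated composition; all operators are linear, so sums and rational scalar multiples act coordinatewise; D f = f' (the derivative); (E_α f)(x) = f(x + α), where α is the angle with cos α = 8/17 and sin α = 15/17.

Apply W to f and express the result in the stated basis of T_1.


D f = -(3/2)cos x + 3sin x
D D f = 3cos x + (3/2)sin x
E_alpha f = -1 - (93/34)cos x + (33/17)sin x
(D ∘ D + E_alpha) f = -1 + (9/34)cos x + (117/34)sin x

the image equals g(x) = -1 + (9/34)cos x + (117/34)sin x


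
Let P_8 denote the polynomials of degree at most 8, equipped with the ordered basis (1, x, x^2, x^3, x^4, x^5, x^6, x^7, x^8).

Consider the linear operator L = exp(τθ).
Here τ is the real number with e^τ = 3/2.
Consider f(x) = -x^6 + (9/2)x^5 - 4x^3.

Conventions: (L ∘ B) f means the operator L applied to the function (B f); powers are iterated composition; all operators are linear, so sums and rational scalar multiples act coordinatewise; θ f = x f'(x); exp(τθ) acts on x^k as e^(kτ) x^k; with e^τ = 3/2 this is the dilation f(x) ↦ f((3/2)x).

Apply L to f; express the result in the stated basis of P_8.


g(x) = -(729/64)x^6 + (2187/64)x^5 - (27/2)x^3

exp(τθ) x^k = e^(kτ) x^k; with e^τ = 3/2 this sends x^k to (3/2)^k x^k
x^3 ↦ 27/8 x^3
x^5 ↦ 243/32 x^5
x^6 ↦ 729/64 x^6
applying this coordinatewise to f: exp(τθ) f = -(729/64)x^6 + (2187/64)x^5 - (27/2)x^3


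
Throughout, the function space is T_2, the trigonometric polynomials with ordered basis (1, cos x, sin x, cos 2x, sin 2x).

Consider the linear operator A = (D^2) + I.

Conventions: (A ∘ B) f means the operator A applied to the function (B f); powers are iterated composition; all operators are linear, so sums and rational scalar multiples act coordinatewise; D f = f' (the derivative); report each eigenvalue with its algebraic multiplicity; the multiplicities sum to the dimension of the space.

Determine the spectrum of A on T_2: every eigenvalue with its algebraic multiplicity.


image of 1: 1
image of cos x: 0
image of sin x: 0
image of cos 2x: -3cos 2x
image of sin 2x: -3sin 2x
the matrix is diagonal; its diagonal is (1, 0, 0, -3, -3)
for a triangular matrix the eigenvalues are the diagonal entries, with algebraic multiplicity their repetition count

λ = -3 (multiplicity 2), λ = 0 (multiplicity 2), λ = 1 (multiplicity 1)


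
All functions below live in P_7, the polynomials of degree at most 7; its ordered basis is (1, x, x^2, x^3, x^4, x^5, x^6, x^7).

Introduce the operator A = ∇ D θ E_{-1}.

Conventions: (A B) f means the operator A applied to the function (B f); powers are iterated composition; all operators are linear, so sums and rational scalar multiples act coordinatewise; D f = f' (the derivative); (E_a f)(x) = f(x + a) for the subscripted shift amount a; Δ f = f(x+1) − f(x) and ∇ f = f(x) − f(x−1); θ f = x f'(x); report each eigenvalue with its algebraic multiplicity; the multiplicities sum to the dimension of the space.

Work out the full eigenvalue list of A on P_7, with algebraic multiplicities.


λ = 0 (multiplicity 8)

image of 1: 0
image of x: 0
image of x^2: 4
image of x^3: 18x - 21
image of x^4: 48x^2 - 120x + 76
image of x^5: 100x^3 - 390x^2 + 520x - 235
image of x^6: 180x^4 - 960x^3 + 1980x^2 - 1860x + 666
image of x^7: 294x^5 - 1995x^4 + 5600x^3 - 8085x^2 + 5964x - 1785
the matrix is upper triangular; its diagonal is (0, 0, 0, 0, 0, 0, 0, 0)
for a triangular matrix the eigenvalues are the diagonal entries, with algebraic multiplicity their repetition count


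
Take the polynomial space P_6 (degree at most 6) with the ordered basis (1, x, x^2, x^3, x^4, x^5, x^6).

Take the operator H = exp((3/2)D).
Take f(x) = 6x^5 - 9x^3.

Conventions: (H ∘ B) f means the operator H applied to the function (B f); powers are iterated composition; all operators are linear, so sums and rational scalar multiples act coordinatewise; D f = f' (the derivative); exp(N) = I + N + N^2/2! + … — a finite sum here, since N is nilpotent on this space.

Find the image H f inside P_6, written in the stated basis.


order-1 term: 45x^4 - (81/2)x^2
order-2 term: 135x^3 - (243/4)x
order-3 term: (405/2)x^2 - 243/8
order-4 term: (1215/8)x
order-5 term: 729/16
the series for exp((3/2)D) f terminates at order 5
exp((3/2)D) f = 6x^5 + 45x^4 + 126x^3 + 162x^2 + (729/8)x + 243/16

g(x) = 6x^5 + 45x^4 + 126x^3 + 162x^2 + (729/8)x + 243/16


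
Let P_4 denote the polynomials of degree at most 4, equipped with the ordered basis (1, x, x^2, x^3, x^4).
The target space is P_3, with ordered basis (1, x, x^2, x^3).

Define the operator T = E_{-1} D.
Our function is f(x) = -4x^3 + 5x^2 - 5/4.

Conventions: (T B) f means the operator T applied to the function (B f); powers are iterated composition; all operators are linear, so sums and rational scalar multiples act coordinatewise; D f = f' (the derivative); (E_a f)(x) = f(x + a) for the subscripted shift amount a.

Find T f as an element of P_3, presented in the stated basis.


the image equals g(x) = -12x^2 + 34x - 22

D f = -12x^2 + 10x
E_{-1} D f = -12x^2 + 34x - 22


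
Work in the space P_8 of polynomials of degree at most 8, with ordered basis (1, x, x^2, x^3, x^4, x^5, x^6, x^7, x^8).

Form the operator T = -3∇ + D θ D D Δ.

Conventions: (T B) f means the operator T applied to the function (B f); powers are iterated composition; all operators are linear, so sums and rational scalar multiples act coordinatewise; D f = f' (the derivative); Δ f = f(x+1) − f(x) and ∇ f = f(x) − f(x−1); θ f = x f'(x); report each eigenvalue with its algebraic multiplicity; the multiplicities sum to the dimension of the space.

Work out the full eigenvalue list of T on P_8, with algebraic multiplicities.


image of 1: 0
image of x: -3
image of x^2: -6x + 3
image of x^3: -9x^2 + 9x - 3
image of x^4: -12x^3 + 18x^2 - 12x + 27
image of x^5: -15x^4 + 30x^3 - 30x^2 + 255x + 57
image of x^6: -18x^5 + 45x^4 - 60x^3 + 1125x^2 + 702x + 123
image of x^7: -21x^6 + 63x^5 - 105x^4 + 3465x^3 + 3717x^2 + 1701x + 207
image of x^8: -24x^7 + 84x^6 - 168x^5 + 8610x^4 + 13272x^3 + 10164x^2 + 3336x + 339
the matrix is upper triangular; its diagonal is (0, 0, 0, 0, 0, 0, 0, 0, 0)
for a triangular matrix the eigenvalues are the diagonal entries, with algebraic multiplicity their repetition count

λ = 0 (multiplicity 9)


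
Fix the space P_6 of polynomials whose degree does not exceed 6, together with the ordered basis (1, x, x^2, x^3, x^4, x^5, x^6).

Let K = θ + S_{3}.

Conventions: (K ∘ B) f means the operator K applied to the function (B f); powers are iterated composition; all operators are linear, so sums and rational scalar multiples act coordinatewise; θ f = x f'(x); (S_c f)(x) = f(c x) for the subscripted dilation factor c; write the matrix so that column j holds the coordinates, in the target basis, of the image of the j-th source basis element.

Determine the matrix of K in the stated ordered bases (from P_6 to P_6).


image of 1: 1
image of x: 4x
image of x^2: 11x^2
image of x^3: 30x^3
image of x^4: 85x^4
image of x^5: 248x^5
image of x^6: 735x^6
each image's coordinates form column j of the matrix

the matrix is [[1, 0, 0, 0, 0, 0, 0]; [0, 4, 0, 0, 0, 0, 0]; [0, 0, 11, 0, 0, 0, 0]; [0, 0, 0, 30, 0, 0, 0]; [0, 0, 0, 0, 85, 0, 0]; [0, 0, 0, 0, 0, 248, 0]; [0, 0, 0, 0, 0, 0, 735]] (rows listed top to bottom)


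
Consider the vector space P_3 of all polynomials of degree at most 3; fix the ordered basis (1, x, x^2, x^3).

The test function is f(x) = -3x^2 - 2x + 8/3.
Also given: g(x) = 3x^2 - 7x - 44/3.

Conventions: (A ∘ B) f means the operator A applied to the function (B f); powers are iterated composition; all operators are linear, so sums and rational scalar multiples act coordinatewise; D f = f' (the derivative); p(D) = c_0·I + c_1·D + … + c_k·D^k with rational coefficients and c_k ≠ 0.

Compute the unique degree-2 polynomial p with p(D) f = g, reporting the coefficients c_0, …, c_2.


D^0 f = -3x^2 - 2x + 8/3
D^1 f = -6x - 2
D^2 f = -6
matching coefficients of g against c_0 f + c_1 Df + … from the top degree down determines the c_i
solution: c_0 = -1, c_1 = 3/2, c_2 = 3/2

c_0 = -1, c_1 = 3/2, c_2 = 3/2


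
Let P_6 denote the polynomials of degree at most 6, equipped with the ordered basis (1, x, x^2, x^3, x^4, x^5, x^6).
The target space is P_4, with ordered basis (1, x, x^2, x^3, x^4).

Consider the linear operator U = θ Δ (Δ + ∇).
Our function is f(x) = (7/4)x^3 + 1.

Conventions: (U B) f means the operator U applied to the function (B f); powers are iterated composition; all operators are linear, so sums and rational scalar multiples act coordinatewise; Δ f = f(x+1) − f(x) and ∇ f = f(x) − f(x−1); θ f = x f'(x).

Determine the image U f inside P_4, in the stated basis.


Δ f = (21/4)x^2 + (21/4)x + 7/4
∇ f = (21/4)x^2 - (21/4)x + 7/4
(Δ + ∇) f = (21/2)x^2 + 7/2
Δ (Δ + ∇) f = 21x + 21/2
θ Δ (Δ + ∇) f = 21x

g(x) = 21x


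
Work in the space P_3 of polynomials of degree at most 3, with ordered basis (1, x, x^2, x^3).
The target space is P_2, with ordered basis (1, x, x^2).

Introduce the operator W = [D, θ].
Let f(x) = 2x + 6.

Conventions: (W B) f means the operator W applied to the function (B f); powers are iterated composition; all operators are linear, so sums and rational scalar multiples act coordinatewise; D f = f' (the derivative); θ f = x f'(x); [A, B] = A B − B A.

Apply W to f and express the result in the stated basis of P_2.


θ f = 2x
D θ f = 2
D f = 2
θ D f = 0
[D, θ] f = 2

g(x) = 2


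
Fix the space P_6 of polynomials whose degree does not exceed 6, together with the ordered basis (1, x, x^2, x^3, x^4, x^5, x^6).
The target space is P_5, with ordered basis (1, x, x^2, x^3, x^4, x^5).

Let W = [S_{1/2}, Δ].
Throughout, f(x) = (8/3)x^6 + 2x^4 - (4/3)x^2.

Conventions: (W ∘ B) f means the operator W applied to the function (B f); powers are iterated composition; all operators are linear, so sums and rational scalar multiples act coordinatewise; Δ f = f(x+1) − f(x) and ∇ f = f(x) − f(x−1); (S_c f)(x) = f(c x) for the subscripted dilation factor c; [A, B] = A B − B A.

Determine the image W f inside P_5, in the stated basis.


the image equals g(x) = (1/4)x^5 + (15/8)x^4 + (19/3)x^3 + (93/8)x^2 + (127/12)x + 7/2

Δ f = 16x^5 + 40x^4 + (184/3)x^3 + 52x^2 + (64/3)x + 10/3
S_{1/2} Δ f = (1/2)x^5 + (5/2)x^4 + (23/3)x^3 + 13x^2 + (32/3)x + 10/3
S_{1/2} f = (1/24)x^6 + (1/8)x^4 - (1/3)x^2
Δ S_{1/2} f = (1/4)x^5 + (5/8)x^4 + (4/3)x^3 + (11/8)x^2 + (1/12)x - 1/6
[S_{1/2}, Δ] f = (1/4)x^5 + (15/8)x^4 + (19/3)x^3 + (93/8)x^2 + (127/12)x + 7/2


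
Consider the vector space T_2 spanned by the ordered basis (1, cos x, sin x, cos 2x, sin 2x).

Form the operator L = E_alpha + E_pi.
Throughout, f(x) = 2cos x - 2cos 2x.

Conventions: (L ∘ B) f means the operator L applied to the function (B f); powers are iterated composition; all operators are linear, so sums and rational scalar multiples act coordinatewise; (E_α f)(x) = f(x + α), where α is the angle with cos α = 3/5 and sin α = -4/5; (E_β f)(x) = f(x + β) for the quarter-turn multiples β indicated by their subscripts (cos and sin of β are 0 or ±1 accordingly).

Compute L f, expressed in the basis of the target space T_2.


E_alpha f = (6/5)cos x + (8/5)sin x + (14/25)cos 2x - (48/25)sin 2x
E_pi f = -2cos x - 2cos 2x
(E_alpha + E_pi) f = -(4/5)cos x + (8/5)sin x - (36/25)cos 2x - (48/25)sin 2x

the image equals g(x) = -(4/5)cos x + (8/5)sin x - (36/25)cos 2x - (48/25)sin 2x


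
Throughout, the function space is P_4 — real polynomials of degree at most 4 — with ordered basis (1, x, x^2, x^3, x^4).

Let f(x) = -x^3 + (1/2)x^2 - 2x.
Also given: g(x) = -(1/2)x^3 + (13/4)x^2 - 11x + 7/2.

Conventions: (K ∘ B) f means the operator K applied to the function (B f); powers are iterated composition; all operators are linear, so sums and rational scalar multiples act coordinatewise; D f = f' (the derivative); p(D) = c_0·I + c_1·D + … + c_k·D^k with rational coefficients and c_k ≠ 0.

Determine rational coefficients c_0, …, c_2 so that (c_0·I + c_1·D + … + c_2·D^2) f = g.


D^0 f = -x^3 + (1/2)x^2 - 2x
D^1 f = -3x^2 + x - 2
D^2 f = -6x + 1
matching coefficients of g against c_0 f + c_1 Df + … from the top degree down determines the c_i
solution: c_0 = 1/2, c_1 = -1, c_2 = 3/2

p(D) = (1/2)·I − D + (3/2)·D^2, i.e. c_0 = 1/2, c_1 = -1, c_2 = 3/2


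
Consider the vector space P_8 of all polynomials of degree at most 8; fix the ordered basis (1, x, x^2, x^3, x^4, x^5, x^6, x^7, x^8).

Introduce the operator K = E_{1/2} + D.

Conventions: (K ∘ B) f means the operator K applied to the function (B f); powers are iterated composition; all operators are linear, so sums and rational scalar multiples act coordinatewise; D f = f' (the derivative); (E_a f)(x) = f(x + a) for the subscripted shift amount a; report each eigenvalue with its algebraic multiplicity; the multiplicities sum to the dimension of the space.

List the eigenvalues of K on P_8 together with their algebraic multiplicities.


λ = 1 (multiplicity 9)

image of 1: 1
image of x: x + 3/2
image of x^2: x^2 + 3x + 1/4
image of x^3: x^3 + (9/2)x^2 + (3/4)x + 1/8
image of x^4: x^4 + 6x^3 + (3/2)x^2 + (1/2)x + 1/16
image of x^5: x^5 + (15/2)x^4 + (5/2)x^3 + (5/4)x^2 + (5/16)x + 1/32
image of x^6: x^6 + 9x^5 + (15/4)x^4 + (5/2)x^3 + (15/16)x^2 + (3/16)x + 1/64
image of x^7: x^7 + (21/2)x^6 + (21/4)x^5 + (35/8)x^4 + (35/16)x^3 + (21/32)x^2 + (7/64)x + 1/128
image of x^8: x^8 + 12x^7 + 7x^6 + 7x^5 + (35/8)x^4 + (7/4)x^3 + (7/16)x^2 + (1/16)x + 1/256
the matrix is upper triangular; its diagonal is (1, 1, 1, 1, 1, 1, 1, 1, 1)
for a triangular matrix the eigenvalues are the diagonal entries, with algebraic multiplicity their repetition count


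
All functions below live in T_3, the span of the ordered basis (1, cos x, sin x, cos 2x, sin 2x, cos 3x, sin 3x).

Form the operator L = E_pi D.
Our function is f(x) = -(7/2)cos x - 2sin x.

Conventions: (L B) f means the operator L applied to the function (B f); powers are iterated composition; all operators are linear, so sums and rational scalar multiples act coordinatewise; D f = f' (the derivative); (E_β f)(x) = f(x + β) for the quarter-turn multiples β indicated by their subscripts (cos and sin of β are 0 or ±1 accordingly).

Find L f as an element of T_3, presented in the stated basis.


D f = -2cos x + (7/2)sin x
E_pi D f = 2cos x - (7/2)sin x

g(x) = 2cos x - (7/2)sin x


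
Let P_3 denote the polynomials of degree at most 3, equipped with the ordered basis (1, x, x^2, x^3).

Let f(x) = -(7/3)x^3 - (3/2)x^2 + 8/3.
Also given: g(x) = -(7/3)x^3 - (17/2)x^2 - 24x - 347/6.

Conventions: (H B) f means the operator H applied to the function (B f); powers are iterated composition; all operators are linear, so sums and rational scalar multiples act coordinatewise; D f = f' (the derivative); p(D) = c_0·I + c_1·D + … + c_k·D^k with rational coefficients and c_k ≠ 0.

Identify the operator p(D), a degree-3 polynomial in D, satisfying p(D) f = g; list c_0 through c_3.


c_0 = 1, c_1 = 1, c_2 = 3/2, c_3 = 4

D^0 f = -(7/3)x^3 - (3/2)x^2 + 8/3
D^1 f = -7x^2 - 3x
D^2 f = -14x - 3
D^3 f = -14
matching coefficients of g against c_0 f + c_1 Df + … from the top degree down determines the c_i
solution: c_0 = 1, c_1 = 1, c_2 = 3/2, c_3 = 4


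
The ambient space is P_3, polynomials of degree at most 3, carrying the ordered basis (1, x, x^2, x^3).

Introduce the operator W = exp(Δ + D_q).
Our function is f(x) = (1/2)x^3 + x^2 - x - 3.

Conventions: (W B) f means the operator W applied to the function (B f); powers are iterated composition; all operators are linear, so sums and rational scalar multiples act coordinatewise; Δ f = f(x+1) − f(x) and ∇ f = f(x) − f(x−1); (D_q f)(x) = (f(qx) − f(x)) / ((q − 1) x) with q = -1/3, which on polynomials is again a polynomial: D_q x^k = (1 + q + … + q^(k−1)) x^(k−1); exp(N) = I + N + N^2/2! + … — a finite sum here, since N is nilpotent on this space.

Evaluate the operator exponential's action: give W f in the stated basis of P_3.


the image equals g(x) = (1/2)x^3 + (26/9)x^2 + (307/54)x + 533/162

order-1 term: (17/9)x^2 + (25/6)x - 1/2
order-2 term: (68/27)x + 46/9
order-3 term: 136/81
the series for exp(Δ + D_q) f terminates at order 3
exp(Δ + D_q) f = (1/2)x^3 + (26/9)x^2 + (307/54)x + 533/162


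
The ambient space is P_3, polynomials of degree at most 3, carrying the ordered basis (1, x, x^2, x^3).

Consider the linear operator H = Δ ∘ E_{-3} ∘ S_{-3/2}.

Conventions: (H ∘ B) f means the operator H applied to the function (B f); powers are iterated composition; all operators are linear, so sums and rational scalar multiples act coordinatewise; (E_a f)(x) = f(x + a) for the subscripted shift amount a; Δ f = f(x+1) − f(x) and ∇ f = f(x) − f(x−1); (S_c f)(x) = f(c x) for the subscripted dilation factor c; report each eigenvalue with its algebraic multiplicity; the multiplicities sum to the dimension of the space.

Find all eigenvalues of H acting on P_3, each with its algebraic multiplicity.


λ = 0 (multiplicity 4)

image of 1: 0
image of x: -3/2
image of x^2: (9/2)x - 45/4
image of x^3: -(81/8)x^2 + (405/8)x - 513/8
the matrix is upper triangular; its diagonal is (0, 0, 0, 0)
for a triangular matrix the eigenvalues are the diagonal entries, with algebraic multiplicity their repetition count


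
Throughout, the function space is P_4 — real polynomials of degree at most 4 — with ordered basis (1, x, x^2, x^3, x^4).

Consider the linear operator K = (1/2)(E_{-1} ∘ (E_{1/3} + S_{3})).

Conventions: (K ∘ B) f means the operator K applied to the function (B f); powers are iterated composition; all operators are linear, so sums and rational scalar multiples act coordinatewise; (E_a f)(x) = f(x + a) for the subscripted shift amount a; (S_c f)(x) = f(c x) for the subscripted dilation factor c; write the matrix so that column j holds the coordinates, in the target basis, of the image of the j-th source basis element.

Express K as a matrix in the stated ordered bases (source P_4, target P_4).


image of 1: 1
image of x: 2x - 11/6
image of x^2: 5x^2 - (29/3)x + 85/18
image of x^3: 14x^3 - (83/2)x^2 + (247/6)x - 737/54
image of x^4: 41x^4 - (490/3)x^3 + (733/3)x^2 - (4390/27)x + 6577/162
each image's coordinates form column j of the matrix

the matrix is [[1, -11/6, 85/18, -737/54, 6577/162]; [0, 2, -29/3, 247/6, -4390/27]; [0, 0, 5, -83/2, 733/3]; [0, 0, 0, 14, -490/3]; [0, 0, 0, 0, 41]] (rows listed top to bottom)
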